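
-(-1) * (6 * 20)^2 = 14400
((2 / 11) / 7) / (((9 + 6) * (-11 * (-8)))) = 0.00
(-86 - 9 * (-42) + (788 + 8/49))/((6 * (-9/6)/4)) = -211712/441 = -480.07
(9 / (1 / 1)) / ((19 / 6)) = 54 / 19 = 2.84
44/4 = 11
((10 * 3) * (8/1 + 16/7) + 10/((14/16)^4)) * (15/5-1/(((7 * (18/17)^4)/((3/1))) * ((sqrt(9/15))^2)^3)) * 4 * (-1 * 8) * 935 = -13743679151831200/992436543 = -13848421.09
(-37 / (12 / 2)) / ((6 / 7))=-259 / 36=-7.19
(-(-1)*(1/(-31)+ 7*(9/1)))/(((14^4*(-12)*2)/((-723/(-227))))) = -14701/67583348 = -0.00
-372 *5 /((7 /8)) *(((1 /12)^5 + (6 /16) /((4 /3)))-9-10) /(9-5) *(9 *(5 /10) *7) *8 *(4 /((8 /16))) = 721962565 /36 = 20054515.69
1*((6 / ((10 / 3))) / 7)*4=1.03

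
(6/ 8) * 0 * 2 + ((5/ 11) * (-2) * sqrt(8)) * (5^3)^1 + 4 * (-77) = -2500 * sqrt(2)/ 11 - 308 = -629.41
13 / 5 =2.60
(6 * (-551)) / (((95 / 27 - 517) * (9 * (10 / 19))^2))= 198911 / 693200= 0.29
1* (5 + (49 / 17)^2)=3846 / 289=13.31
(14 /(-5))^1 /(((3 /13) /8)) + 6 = -91.07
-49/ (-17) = 49/ 17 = 2.88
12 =12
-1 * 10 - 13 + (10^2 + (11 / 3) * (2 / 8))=935 / 12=77.92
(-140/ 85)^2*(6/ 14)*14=4704/ 289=16.28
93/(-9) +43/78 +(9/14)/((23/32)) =-111611/12558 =-8.89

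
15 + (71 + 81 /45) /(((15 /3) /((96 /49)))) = 7617 /175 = 43.53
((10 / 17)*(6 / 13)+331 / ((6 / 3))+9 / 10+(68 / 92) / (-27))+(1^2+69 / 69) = 115724437 / 686205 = 168.64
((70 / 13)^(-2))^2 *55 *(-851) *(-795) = 42510163839 / 960400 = 44262.98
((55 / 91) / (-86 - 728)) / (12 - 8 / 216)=-135 / 2175082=-0.00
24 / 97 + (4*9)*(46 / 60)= 13506 / 485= 27.85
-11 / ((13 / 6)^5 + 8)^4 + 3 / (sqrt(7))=-40217742840692736 / 35315097903371535234001 + 3 * sqrt(7) / 7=1.13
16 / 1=16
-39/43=-0.91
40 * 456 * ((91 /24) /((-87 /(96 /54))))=-1106560 /783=-1413.23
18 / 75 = 6 / 25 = 0.24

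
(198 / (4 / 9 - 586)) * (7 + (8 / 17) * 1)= -113157 / 44795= -2.53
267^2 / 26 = 71289 / 26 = 2741.88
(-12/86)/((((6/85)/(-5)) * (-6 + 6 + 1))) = 425/43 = 9.88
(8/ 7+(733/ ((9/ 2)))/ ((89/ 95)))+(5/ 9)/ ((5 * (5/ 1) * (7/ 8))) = 1635734/ 9345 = 175.04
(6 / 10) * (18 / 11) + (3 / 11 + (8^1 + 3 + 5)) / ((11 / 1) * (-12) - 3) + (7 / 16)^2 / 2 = 727613 / 760320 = 0.96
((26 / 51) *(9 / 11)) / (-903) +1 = 56261 / 56287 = 1.00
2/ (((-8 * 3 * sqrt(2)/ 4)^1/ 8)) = -4 * sqrt(2)/ 3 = -1.89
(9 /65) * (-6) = -54 /65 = -0.83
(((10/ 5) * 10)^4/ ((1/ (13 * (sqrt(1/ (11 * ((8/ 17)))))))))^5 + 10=10 + 43951586099200000000000000000000 * sqrt(374)/ 1331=638604975487756832138119700000.00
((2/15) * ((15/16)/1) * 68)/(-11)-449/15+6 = -8153/330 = -24.71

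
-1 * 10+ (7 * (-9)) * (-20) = 1250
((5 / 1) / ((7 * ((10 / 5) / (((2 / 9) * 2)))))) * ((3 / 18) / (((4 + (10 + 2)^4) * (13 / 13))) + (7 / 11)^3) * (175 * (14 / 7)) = 1067106275 / 74533338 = 14.32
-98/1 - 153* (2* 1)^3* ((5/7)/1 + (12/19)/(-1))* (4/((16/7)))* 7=-25424/19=-1338.11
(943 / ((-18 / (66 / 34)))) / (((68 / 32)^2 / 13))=-4315168 / 14739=-292.77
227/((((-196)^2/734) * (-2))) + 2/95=-7837523/3649520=-2.15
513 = 513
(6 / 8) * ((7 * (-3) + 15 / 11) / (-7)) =162 / 77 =2.10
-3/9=-1/3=-0.33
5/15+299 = 898/3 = 299.33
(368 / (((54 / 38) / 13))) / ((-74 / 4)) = -181792 / 999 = -181.97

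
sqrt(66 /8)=sqrt(33) /2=2.87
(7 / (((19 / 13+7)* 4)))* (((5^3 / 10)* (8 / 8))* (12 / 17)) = 1365 / 748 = 1.82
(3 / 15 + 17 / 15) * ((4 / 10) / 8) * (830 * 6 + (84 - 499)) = 913 / 3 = 304.33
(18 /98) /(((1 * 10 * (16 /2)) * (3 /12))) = 9 /980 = 0.01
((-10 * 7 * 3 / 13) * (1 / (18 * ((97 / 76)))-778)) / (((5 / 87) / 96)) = 26470784256 / 1261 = 20991898.70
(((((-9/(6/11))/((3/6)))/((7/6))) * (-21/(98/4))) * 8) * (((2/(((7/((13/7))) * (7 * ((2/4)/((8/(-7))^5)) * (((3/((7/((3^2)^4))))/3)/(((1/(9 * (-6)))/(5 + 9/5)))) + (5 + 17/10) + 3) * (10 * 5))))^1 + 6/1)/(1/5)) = 707136907964084928/121526755019117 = 5818.78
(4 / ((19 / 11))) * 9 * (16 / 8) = 792 / 19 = 41.68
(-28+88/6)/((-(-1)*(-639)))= 40/1917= 0.02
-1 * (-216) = 216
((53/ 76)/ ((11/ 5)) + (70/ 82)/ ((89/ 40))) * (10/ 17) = 10686925/ 25929794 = 0.41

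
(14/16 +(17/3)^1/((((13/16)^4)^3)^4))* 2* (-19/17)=-16220148442677034378783708768730933557159422823972046752731343/60105065969078061488459722090229929802046409283810945484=-269863.25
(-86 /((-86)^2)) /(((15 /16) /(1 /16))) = -0.00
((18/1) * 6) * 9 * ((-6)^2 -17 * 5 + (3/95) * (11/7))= -31640544/665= -47579.77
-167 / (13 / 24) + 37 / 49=-195911 / 637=-307.55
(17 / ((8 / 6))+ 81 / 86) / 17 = 2355 / 2924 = 0.81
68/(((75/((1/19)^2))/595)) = 8092/5415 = 1.49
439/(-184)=-439/184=-2.39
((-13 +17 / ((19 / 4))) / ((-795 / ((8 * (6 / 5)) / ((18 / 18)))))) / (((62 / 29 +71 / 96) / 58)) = 462455808 / 201676925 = 2.29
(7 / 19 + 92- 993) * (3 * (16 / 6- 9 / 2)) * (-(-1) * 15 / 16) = 352935 / 76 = 4643.88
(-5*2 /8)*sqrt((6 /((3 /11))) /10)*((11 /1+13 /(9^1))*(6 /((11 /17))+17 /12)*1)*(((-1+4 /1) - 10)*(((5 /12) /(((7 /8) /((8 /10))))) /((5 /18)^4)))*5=102404736*sqrt(55) /1375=552330.07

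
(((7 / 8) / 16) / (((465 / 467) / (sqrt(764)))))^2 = 2041094951 / 885657600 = 2.30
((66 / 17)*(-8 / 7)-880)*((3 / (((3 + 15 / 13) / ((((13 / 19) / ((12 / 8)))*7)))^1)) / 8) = -2223364 / 8721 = -254.94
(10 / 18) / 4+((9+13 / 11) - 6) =1711 / 396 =4.32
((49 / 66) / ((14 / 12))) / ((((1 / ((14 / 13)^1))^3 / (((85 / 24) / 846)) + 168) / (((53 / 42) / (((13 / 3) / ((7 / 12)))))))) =10816505 / 35946857232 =0.00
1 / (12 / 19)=19 / 12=1.58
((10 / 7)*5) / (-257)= -50 / 1799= -0.03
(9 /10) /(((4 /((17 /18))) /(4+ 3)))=1.49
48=48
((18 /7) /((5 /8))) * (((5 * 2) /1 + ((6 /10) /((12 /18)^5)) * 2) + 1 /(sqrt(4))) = 80.69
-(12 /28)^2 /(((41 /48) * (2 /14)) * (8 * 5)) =-54 /1435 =-0.04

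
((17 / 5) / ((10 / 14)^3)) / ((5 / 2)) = 11662 / 3125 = 3.73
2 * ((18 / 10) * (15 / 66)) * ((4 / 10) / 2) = 9 / 55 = 0.16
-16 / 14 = -8 / 7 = -1.14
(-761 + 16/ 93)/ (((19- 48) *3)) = 70757/ 8091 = 8.75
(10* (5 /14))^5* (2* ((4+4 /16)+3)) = 283203125 /33614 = 8425.15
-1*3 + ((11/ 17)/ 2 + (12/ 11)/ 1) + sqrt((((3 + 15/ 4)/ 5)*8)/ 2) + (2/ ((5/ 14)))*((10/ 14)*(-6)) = -9569/ 374 + 3*sqrt(15)/ 5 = -23.26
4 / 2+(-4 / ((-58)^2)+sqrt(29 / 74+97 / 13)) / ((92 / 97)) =154647 / 77372+97*sqrt(7267910) / 88504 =4.95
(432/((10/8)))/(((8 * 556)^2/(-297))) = -8019/1545680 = -0.01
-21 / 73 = -0.29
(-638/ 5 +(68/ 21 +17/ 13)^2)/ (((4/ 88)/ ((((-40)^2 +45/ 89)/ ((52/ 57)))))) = -237269533206497/ 57486702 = -4127381.20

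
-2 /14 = -1 /7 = -0.14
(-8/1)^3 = -512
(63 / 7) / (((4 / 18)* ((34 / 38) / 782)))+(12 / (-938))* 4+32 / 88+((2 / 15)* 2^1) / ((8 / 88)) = 2739448021 / 77385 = 35400.25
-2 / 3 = -0.67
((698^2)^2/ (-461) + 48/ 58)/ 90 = -688366437980/ 120321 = -5721083.09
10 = 10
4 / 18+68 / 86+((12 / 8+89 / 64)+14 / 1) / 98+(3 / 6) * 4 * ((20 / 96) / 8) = 3003391 / 2427264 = 1.24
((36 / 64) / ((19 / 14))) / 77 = 9 / 1672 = 0.01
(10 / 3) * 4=40 / 3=13.33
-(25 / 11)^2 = -625 / 121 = -5.17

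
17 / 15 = 1.13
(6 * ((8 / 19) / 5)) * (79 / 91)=3792 / 8645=0.44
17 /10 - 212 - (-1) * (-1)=-211.30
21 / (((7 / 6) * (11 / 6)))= 108 / 11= 9.82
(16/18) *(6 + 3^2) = 40/3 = 13.33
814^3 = 539353144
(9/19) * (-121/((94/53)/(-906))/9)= 2905089/893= 3253.18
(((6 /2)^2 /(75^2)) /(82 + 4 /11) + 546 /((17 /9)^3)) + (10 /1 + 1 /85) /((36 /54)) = 96.03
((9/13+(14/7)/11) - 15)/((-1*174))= 1010/12441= 0.08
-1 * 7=-7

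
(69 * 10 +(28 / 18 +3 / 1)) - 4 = 6215 / 9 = 690.56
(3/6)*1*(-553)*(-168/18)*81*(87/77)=2597994/11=236181.27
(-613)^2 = 375769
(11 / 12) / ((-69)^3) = -11 / 3942108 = -0.00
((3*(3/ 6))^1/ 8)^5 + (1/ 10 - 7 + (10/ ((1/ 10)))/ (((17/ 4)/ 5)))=9870790831/ 89128960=110.75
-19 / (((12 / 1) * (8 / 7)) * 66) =-0.02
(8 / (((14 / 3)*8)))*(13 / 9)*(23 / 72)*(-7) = -299 / 432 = -0.69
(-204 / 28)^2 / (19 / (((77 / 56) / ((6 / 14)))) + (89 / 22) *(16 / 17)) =5.46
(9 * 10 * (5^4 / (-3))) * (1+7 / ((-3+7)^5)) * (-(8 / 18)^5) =6443750 / 19683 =327.38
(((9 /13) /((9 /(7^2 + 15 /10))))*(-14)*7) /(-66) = 4949 /858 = 5.77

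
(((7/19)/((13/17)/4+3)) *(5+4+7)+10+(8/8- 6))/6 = 1.14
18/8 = 9/4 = 2.25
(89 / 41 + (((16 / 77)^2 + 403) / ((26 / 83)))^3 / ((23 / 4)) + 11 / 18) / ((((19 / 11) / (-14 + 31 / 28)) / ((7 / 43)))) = -450110302.41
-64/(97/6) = -384/97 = -3.96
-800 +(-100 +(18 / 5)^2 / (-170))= -1912662 / 2125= -900.08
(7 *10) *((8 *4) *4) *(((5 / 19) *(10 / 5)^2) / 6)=89600 / 57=1571.93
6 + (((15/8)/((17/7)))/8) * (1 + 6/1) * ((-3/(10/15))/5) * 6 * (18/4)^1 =-22665/2176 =-10.42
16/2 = 8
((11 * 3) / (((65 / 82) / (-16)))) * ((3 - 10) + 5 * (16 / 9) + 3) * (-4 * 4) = 10160128 / 195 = 52103.22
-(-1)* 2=2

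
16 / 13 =1.23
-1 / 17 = -0.06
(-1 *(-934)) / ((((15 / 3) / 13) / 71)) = 862082 / 5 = 172416.40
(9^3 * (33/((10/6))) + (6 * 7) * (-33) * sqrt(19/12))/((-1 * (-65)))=72171/325 - 231 * sqrt(57)/65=195.23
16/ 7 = 2.29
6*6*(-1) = -36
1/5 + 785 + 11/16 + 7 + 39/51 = 1079367/1360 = 793.65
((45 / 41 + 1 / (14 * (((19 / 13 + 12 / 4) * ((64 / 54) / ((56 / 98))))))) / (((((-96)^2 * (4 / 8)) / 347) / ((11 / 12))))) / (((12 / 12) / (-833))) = -63.55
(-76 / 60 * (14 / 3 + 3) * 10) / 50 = -437 / 225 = -1.94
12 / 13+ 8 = 116 / 13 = 8.92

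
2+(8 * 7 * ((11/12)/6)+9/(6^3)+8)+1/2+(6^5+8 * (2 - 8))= 557791/72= 7747.10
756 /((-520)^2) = 189 /67600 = 0.00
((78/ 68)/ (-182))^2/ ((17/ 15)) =135/ 3851792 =0.00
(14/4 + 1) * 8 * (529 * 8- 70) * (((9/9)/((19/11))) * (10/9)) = 1831280/19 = 96383.16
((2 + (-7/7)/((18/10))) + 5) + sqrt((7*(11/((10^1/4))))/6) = sqrt(1155)/15 + 58/9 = 8.71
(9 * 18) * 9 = 1458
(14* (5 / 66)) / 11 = 35 / 363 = 0.10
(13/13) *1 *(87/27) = 29/9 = 3.22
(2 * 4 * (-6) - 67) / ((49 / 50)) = -117.35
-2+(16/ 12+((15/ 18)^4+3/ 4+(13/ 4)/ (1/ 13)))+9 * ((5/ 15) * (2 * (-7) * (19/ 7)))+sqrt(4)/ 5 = -458683/ 6480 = -70.78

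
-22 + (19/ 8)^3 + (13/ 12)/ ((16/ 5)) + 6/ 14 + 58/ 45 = -1055983/ 161280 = -6.55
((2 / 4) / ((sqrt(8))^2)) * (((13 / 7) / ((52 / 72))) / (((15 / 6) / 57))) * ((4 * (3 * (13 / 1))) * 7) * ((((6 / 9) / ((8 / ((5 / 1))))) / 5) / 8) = 6669 / 160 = 41.68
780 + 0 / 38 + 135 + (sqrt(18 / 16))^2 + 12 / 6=7345 / 8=918.12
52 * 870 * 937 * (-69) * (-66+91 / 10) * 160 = 26628305258880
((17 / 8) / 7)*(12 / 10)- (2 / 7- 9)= 1271 / 140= 9.08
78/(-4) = -19.50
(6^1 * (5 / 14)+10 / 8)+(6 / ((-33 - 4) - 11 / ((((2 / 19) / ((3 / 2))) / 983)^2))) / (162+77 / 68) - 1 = 25666890350856869 / 10726461639240452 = 2.39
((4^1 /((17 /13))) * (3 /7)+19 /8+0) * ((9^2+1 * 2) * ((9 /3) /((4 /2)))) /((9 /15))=1456235 /1904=764.83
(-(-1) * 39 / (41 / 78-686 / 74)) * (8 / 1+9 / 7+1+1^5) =-8891766 / 176659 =-50.33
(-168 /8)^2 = 441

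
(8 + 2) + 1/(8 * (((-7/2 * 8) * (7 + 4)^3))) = 2981439/298144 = 10.00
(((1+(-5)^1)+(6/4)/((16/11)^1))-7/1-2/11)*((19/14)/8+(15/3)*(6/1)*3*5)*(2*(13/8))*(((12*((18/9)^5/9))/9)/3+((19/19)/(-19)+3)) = -67238.72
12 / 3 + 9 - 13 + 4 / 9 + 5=49 / 9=5.44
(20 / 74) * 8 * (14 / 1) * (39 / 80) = 546 / 37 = 14.76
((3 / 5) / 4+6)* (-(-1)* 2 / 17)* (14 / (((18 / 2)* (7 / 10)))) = 82 / 51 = 1.61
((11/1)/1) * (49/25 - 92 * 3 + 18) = -70411/25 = -2816.44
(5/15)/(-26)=-1/78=-0.01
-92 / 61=-1.51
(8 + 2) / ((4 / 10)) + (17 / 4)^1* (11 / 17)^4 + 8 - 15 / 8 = 1252619 / 39304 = 31.87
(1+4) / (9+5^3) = 5 / 134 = 0.04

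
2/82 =1/41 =0.02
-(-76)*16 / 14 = 608 / 7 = 86.86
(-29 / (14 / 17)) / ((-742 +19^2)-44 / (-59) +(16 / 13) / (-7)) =378131 / 4085058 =0.09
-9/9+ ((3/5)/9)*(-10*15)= -11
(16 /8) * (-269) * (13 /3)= -6994 /3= -2331.33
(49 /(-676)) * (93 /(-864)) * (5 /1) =7595 /194688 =0.04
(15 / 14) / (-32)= -15 / 448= -0.03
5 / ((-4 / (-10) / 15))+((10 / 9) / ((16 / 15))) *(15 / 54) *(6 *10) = 7375 / 36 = 204.86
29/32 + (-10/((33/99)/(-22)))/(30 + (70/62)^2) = 4233583/192352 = 22.01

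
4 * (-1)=-4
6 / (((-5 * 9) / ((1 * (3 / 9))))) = -2 / 45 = -0.04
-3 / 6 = -1 / 2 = -0.50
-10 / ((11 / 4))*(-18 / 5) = 144 / 11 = 13.09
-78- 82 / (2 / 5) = -283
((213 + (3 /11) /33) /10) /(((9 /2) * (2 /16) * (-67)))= -206192 /364815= -0.57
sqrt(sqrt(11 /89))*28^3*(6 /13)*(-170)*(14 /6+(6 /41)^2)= -88631200000*11^(1 /4)*89^(3 /4) /1944917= -2404784.88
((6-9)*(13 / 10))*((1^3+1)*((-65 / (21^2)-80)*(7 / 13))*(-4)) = -28276 / 21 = -1346.48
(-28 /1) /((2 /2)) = -28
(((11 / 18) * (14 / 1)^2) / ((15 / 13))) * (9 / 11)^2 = 3822 / 55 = 69.49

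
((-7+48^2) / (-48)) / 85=-2297 / 4080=-0.56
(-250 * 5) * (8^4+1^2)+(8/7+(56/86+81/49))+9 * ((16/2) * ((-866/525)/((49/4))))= -1888335210073/368725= -5121256.25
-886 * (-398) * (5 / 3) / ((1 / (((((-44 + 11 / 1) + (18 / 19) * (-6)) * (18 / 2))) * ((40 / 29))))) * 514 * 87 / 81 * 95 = -14802148013333.33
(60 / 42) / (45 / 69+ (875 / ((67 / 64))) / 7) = 3082 / 259007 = 0.01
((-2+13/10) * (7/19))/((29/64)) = -1568/2755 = -0.57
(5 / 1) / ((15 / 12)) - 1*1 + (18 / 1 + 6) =27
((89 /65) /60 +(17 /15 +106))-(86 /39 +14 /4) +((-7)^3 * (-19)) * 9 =58754.45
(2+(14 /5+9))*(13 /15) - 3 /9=872 /75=11.63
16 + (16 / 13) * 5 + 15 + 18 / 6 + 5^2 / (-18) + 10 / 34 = 155377 / 3978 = 39.06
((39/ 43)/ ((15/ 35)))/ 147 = 13/ 903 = 0.01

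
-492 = -492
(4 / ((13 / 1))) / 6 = 2 / 39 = 0.05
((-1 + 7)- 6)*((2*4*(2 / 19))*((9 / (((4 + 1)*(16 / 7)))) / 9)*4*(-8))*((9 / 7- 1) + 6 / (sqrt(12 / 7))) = 0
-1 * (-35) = 35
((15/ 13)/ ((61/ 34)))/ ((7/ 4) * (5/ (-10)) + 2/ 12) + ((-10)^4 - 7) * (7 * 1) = 55470423/ 793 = 69950.09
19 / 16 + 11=195 / 16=12.19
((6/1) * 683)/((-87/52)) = -71032/29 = -2449.38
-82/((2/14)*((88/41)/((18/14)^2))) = -136161/308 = -442.08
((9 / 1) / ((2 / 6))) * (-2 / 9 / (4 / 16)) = -24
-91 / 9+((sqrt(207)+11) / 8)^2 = -359 / 72+33 * sqrt(23) / 32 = -0.04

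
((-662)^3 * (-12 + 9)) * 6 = 5222115504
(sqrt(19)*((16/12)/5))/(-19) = -0.06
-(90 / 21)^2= -18.37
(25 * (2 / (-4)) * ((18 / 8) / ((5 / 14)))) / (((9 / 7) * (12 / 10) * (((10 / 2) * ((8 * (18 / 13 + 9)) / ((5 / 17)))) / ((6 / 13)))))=-245 / 14688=-0.02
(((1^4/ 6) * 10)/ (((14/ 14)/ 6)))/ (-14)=-5/ 7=-0.71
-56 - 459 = -515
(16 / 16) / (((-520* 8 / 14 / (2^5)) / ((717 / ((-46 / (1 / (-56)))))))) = -717 / 23920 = -0.03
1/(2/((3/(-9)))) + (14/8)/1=19/12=1.58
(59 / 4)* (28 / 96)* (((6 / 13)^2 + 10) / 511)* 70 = 1782095 / 296088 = 6.02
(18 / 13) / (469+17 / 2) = 36 / 12415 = 0.00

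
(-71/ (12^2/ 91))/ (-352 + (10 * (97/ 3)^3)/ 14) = -135681/ 71949392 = -0.00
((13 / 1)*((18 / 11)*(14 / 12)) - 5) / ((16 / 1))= 109 / 88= 1.24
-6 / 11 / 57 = -2 / 209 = -0.01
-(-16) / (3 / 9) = 48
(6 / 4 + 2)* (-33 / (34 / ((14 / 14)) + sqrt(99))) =-561 / 151 + 99* sqrt(11) / 302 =-2.63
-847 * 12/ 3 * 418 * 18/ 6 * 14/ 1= -59479728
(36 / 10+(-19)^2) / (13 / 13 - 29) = -1823 / 140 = -13.02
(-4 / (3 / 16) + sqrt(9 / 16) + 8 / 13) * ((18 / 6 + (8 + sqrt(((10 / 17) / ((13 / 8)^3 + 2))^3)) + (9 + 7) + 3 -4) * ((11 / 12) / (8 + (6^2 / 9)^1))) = -34265 / 864 -87718400 * sqrt(273785) / 1052413496199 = -39.70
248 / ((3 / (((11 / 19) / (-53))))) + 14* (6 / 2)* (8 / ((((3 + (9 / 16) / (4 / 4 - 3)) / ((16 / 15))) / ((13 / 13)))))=19116616 / 146015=130.92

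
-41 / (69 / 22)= -902 / 69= -13.07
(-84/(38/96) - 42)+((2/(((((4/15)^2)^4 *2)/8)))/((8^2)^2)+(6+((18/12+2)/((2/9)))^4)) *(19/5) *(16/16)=745570272495849/3187671040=233891.85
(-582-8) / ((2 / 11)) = -3245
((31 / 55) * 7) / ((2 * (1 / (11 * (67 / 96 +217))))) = 4535083 / 960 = 4724.04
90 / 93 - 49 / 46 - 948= -1351987 / 1426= -948.10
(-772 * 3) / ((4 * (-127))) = 4.56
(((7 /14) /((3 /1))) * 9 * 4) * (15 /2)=45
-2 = -2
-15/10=-3/2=-1.50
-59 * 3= -177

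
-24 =-24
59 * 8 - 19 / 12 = 5645 / 12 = 470.42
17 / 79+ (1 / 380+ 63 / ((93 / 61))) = 38658329 / 930620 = 41.54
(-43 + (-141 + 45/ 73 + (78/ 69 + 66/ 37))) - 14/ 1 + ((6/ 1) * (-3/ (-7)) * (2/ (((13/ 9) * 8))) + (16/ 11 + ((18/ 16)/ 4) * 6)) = -190.88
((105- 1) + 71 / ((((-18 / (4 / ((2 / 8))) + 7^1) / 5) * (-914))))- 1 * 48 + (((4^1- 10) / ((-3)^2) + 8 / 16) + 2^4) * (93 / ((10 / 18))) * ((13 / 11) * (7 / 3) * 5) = 17295224703 / 472538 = 36600.71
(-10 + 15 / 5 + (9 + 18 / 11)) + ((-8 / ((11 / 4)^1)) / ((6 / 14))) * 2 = -328 / 33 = -9.94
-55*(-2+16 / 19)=1210 / 19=63.68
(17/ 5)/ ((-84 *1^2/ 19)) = -323/ 420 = -0.77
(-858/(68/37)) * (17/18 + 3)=-1841.48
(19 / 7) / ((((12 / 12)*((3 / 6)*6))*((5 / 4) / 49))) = 532 / 15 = 35.47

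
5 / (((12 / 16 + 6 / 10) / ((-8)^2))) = 6400 / 27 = 237.04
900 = 900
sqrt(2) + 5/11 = 1.87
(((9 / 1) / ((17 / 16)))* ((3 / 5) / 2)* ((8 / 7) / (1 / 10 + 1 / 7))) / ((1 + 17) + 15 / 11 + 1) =1188 / 2023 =0.59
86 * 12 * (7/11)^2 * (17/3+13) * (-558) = -526716288/121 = -4353027.17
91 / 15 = 6.07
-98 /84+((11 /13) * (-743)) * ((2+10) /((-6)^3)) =3950 /117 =33.76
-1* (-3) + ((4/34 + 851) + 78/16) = 116823/136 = 858.99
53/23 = 2.30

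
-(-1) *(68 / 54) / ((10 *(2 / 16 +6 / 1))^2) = 544 / 1620675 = 0.00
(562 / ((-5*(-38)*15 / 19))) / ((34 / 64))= 8992 / 1275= 7.05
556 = 556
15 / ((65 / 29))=87 / 13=6.69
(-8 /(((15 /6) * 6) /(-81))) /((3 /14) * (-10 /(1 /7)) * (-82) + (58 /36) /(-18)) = 69984 /1992455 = 0.04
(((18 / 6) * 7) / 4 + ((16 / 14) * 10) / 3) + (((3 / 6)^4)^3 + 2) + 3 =1209365 / 86016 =14.06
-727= -727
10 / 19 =0.53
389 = 389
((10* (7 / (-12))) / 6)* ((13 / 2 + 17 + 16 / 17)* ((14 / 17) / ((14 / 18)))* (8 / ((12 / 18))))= -87255 / 289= -301.92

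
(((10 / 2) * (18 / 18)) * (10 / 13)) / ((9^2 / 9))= 50 / 117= 0.43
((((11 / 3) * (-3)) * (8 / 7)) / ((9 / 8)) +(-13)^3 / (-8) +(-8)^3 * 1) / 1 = -125269 / 504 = -248.55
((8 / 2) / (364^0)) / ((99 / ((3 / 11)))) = 4 / 363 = 0.01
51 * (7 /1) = 357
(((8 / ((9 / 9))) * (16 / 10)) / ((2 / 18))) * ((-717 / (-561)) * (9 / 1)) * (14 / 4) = 4336416 / 935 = 4637.88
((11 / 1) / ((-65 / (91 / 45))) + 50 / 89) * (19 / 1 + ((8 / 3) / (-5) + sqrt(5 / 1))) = 4397 * sqrt(5) / 20025 + 1217969 / 300375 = 4.55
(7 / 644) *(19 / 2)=19 / 184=0.10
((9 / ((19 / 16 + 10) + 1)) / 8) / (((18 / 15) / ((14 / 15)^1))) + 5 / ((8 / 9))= 8887 / 1560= 5.70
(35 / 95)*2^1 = 14 / 19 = 0.74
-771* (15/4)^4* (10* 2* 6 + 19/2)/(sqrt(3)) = -3369751875* sqrt(3)/512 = -11399573.16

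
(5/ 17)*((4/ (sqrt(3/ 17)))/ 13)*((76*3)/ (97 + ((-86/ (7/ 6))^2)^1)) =74480*sqrt(51)/ 59892989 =0.01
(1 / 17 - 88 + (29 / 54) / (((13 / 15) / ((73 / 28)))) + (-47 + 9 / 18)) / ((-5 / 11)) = 162741161 / 556920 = 292.22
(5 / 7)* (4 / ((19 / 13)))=260 / 133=1.95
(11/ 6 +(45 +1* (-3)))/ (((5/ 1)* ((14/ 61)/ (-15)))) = -16043/ 28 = -572.96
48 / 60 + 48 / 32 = 23 / 10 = 2.30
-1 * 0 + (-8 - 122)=-130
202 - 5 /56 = 11307 /56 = 201.91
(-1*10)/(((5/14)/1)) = -28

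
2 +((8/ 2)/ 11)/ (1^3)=26/ 11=2.36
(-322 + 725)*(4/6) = 268.67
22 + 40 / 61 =1382 / 61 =22.66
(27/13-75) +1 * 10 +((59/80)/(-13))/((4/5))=-52411/832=-62.99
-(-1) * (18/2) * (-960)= -8640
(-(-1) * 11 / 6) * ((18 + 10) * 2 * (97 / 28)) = 355.67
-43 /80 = -0.54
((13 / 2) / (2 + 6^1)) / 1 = 13 / 16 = 0.81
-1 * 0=0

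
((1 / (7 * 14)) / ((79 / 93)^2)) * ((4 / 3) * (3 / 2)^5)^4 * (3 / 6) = 372311089929 / 5010374656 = 74.31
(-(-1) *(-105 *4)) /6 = -70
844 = 844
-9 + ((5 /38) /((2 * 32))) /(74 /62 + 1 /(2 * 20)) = -4133321 /459344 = -9.00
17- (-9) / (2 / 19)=205 / 2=102.50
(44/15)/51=44/765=0.06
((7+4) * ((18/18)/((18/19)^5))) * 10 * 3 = 136185445/314928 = 432.43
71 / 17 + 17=360 / 17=21.18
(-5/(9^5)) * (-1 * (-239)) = -1195/59049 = -0.02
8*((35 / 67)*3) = 840 / 67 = 12.54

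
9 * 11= 99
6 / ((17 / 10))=3.53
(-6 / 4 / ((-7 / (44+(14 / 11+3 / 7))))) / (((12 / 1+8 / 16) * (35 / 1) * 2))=10557 / 943250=0.01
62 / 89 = 0.70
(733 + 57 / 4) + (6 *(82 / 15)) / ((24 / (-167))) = 31141 / 60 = 519.02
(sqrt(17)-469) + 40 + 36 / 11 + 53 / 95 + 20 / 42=-9319892 / 21945 + sqrt(17)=-420.57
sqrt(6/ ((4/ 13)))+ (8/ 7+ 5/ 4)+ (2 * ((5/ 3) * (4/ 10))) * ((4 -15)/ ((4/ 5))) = -1339/ 84+ sqrt(78)/ 2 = -11.52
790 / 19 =41.58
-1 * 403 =-403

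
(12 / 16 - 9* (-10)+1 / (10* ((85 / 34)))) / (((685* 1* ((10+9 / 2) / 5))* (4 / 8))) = 9079 / 99325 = 0.09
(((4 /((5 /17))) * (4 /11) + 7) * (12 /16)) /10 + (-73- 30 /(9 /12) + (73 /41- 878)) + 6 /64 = -356553331 /360800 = -988.23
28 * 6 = 168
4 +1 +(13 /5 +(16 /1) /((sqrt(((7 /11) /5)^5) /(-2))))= 38 /5 - 96800 * sqrt(385) /343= -5529.87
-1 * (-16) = 16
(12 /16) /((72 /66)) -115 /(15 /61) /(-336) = 131 /63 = 2.08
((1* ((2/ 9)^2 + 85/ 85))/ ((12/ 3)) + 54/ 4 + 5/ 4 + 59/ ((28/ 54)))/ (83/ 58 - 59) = -4235653/ 1893213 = -2.24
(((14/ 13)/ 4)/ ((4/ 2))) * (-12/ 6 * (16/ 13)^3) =-14336/ 28561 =-0.50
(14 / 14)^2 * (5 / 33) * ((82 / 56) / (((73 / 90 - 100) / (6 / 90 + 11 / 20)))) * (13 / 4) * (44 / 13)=-7585 / 499912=-0.02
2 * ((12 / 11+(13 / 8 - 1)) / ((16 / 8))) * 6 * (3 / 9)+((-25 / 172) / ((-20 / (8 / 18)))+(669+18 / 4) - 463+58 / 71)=129816265 / 604494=214.75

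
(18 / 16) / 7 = 9 / 56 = 0.16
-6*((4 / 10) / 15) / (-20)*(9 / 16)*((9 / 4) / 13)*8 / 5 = 81 / 65000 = 0.00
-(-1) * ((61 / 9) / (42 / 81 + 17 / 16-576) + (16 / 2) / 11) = 177544 / 248149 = 0.72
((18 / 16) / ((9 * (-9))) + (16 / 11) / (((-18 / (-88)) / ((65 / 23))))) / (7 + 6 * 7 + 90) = 33257 / 230184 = 0.14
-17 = -17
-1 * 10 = -10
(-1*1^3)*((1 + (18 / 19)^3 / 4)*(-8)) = 66536 / 6859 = 9.70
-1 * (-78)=78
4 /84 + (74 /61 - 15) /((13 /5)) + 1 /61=-87239 /16653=-5.24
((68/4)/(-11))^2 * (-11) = -289/11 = -26.27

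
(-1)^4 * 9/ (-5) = -9/ 5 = -1.80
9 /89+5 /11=544 /979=0.56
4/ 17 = 0.24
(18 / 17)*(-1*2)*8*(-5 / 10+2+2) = -1008 / 17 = -59.29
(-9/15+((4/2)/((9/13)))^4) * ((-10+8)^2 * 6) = 18121576/10935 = 1657.21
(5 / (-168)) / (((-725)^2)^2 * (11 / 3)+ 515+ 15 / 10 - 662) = -5 / 170189490600556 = -0.00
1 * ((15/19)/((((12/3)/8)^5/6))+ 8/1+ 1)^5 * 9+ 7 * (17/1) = 2379323794012018040/2476099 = 960916261430.59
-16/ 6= -8/ 3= -2.67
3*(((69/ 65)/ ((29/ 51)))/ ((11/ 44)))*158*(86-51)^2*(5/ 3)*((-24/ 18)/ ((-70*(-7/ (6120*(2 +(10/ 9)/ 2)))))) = -115944950400/ 377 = -307546287.53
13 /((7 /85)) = 157.86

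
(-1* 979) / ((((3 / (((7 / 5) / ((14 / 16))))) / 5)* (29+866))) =-7832 / 2685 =-2.92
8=8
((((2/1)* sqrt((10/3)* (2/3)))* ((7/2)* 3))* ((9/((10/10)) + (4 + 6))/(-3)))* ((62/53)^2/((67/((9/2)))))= -1533756* sqrt(5)/188203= -18.22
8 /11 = 0.73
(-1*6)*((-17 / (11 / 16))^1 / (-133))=-1632 / 1463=-1.12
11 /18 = 0.61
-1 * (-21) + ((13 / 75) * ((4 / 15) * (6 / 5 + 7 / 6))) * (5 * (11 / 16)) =577153 / 27000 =21.38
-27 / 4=-6.75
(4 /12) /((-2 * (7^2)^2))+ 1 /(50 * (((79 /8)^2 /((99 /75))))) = 11312111 /56192403750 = 0.00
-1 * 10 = -10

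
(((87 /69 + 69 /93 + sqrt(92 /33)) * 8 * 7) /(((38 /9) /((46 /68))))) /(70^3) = 69 * sqrt(759) /43524250 + 27 /515375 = 0.00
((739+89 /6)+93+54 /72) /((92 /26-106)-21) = -132223 /19260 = -6.87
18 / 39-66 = -852 / 13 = -65.54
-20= -20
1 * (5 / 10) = 1 / 2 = 0.50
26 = 26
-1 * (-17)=17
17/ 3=5.67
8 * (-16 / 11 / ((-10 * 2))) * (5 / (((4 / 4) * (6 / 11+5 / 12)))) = 3.02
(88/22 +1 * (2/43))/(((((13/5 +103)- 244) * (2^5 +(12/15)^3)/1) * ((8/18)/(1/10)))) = -97875/483713536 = -0.00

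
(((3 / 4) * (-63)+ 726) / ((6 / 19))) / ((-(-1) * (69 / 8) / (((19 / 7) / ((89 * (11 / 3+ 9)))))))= 17195 / 28658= 0.60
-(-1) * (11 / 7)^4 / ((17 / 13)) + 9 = 557686 / 40817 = 13.66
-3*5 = -15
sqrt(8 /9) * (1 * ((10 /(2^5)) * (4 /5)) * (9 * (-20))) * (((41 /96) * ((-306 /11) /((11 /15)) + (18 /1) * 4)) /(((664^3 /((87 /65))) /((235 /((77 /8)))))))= -1727622945 * sqrt(2) /35458771572224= -0.00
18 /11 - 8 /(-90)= 854 /495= 1.73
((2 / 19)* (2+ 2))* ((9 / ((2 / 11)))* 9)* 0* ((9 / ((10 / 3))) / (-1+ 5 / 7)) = 0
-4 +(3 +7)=6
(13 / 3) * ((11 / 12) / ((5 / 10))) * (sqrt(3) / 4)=143 * sqrt(3) / 72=3.44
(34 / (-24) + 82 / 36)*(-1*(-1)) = 0.86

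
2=2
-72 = -72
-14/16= -7/8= -0.88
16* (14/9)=224/9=24.89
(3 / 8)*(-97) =-291 / 8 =-36.38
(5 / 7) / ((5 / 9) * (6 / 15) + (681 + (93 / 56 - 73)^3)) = -1128960 / 572765997179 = -0.00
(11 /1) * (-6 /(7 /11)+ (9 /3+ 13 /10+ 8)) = 2211 /70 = 31.59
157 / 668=0.24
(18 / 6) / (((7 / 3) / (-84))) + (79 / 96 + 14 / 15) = -16999 / 160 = -106.24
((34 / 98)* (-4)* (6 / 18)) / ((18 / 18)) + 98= 97.54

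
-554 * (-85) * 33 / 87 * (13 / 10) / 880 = 61217 / 2320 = 26.39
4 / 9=0.44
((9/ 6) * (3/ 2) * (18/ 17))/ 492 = 27/ 5576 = 0.00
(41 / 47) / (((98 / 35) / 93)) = 19065 / 658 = 28.97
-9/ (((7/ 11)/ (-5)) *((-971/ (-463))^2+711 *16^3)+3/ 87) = 615453399/ 25346510623724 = 0.00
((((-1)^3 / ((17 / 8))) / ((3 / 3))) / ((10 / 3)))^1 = -12 / 85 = -0.14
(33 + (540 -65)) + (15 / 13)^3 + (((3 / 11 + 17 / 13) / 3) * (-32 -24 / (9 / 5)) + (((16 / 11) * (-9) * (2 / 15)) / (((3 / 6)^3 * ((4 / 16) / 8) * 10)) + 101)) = 2947006076 / 5437575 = 541.97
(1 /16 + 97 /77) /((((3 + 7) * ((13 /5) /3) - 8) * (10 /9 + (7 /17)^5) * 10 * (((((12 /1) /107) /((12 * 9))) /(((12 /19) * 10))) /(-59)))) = -10644591729534381 /167950445432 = -63379.36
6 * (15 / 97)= 90 / 97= 0.93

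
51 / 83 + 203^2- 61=3415335 / 83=41148.61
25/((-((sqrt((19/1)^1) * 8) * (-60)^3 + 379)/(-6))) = -259200000 * sqrt(19)/56733695856359 - 56850/56733695856359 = -0.00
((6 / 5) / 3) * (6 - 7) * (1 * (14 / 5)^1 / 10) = -0.11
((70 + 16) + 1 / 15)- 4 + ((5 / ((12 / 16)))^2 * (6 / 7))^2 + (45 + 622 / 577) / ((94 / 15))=1540.67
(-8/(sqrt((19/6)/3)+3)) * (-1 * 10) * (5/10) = 9.93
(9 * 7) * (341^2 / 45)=813967 / 5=162793.40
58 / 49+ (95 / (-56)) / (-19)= 499 / 392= 1.27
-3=-3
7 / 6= 1.17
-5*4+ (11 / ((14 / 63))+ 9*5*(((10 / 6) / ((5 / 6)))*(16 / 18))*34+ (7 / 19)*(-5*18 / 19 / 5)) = 1984887 / 722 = 2749.15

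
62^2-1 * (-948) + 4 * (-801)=1588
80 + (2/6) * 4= 244/3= 81.33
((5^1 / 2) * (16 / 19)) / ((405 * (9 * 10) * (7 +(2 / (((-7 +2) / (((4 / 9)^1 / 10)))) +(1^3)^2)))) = 5 / 691011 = 0.00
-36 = -36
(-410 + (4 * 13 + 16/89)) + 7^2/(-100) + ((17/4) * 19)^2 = 219376181/35600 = 6162.25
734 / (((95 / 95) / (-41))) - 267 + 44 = -30317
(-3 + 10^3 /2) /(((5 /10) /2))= 1988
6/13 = 0.46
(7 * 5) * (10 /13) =350 /13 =26.92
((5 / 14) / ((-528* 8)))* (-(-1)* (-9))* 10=75 / 9856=0.01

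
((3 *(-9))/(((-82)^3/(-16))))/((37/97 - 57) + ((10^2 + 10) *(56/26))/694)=3938103/282863638412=0.00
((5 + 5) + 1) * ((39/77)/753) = 13/1757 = 0.01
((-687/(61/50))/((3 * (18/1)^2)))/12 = -5725/118584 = -0.05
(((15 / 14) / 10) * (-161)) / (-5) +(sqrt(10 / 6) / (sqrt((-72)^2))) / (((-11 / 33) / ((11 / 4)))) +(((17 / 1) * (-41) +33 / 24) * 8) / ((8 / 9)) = -250287 / 40 - 11 * sqrt(15) / 288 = -6257.32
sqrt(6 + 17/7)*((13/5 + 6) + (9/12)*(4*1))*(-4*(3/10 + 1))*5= -1508*sqrt(413)/35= -875.61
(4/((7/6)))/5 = 24/35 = 0.69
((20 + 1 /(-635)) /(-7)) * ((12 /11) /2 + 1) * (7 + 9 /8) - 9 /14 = -2856771 /78232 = -36.52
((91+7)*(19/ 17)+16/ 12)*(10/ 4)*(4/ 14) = 28270/ 357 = 79.19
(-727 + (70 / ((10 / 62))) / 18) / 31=-22.67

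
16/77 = 0.21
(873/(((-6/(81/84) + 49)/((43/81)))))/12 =4171/4620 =0.90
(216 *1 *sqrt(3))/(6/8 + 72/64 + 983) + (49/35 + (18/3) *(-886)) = -26573/5 + 1728 *sqrt(3)/7879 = -5314.22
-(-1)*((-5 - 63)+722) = 654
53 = 53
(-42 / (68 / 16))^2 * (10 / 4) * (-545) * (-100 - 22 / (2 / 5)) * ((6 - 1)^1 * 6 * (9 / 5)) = 321870024000 / 289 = 1113737107.27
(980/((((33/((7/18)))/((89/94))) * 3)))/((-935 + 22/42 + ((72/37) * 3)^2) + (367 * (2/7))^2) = 10238908435/28357325074188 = 0.00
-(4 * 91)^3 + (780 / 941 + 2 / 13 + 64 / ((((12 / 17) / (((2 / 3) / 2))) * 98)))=-260181075464242 / 5394753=-48228542.71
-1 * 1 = -1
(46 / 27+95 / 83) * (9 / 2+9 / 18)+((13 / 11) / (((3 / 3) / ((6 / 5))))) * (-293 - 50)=-58200389 / 123255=-472.19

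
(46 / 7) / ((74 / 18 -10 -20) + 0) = -0.25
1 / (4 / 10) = 5 / 2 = 2.50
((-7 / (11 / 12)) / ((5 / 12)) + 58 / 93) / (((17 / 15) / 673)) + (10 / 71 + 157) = -4262264653 / 411587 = -10355.68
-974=-974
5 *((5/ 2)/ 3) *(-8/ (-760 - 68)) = 25/ 621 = 0.04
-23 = -23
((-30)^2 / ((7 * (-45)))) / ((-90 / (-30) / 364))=-1040 / 3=-346.67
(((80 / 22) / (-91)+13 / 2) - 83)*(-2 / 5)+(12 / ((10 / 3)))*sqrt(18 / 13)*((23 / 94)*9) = 5589*sqrt(26) / 3055+153233 / 5005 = 39.94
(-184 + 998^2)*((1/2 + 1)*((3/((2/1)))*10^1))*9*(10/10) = 201653550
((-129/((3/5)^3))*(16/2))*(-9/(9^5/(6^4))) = 688000/729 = 943.76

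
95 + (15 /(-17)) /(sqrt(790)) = 95-3 * sqrt(790) /2686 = 94.97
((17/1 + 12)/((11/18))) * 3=1566/11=142.36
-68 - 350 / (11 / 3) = -1798 / 11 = -163.45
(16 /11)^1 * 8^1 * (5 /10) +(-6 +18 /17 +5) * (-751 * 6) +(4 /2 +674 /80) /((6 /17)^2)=-15757463 /89760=-175.55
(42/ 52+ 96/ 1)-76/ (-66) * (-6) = 25711/ 286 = 89.90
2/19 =0.11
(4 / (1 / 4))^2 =256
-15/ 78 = -5/ 26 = -0.19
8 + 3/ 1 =11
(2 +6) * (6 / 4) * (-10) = -120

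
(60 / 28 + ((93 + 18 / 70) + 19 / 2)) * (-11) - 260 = -14139 / 10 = -1413.90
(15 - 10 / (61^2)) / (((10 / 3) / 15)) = 502245 / 7442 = 67.49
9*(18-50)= -288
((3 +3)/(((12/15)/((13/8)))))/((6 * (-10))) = -13/64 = -0.20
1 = 1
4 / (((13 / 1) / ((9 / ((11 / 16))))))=576 / 143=4.03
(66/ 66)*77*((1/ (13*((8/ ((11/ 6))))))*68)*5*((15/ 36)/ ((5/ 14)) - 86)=-36645455/ 936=-39151.13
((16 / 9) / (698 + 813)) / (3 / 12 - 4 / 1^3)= -64 / 203985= -0.00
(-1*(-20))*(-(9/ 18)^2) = -5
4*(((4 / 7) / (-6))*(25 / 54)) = -100 / 567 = -0.18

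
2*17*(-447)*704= -10699392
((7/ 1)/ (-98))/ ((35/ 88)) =-44/ 245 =-0.18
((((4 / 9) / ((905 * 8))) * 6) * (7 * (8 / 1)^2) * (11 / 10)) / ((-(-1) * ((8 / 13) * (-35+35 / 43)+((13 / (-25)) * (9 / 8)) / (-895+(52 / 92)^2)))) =-1738380740096 / 201477267360153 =-0.01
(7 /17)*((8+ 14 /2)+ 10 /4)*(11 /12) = 2695 /408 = 6.61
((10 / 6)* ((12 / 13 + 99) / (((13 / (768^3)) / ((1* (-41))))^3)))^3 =-114514669949292274628745900000000000000000000000000000000000000000000000000000000000000000.00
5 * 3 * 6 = 90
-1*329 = -329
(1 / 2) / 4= 0.12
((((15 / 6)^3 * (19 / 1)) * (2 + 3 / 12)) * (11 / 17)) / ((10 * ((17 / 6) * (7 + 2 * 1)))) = 15675 / 9248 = 1.69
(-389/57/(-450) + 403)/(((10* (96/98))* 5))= 506529611/61560000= 8.23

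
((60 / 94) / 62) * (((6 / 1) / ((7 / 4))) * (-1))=-360 / 10199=-0.04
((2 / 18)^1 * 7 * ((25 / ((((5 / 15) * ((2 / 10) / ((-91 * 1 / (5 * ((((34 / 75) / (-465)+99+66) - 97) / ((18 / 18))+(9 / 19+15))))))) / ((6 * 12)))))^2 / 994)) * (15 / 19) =145318569289892578125 / 6787862313269248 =21408.59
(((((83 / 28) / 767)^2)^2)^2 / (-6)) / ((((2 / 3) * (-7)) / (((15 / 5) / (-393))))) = -2252292232139041 / 165980278640833592420564094286560493568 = -0.00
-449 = -449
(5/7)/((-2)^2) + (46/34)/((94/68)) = 1523/1316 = 1.16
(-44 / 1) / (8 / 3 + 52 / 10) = -330 / 59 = -5.59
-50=-50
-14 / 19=-0.74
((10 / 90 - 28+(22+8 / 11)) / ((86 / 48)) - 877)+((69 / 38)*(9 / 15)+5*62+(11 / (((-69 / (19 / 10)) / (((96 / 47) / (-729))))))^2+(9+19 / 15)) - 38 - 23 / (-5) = -165180089851686747461 / 279055888083289350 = -591.92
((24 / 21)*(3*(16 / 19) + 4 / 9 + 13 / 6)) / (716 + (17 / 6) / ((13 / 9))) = 26104 / 3192057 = 0.01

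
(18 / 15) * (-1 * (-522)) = 3132 / 5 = 626.40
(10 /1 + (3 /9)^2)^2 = 8281 /81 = 102.23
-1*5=-5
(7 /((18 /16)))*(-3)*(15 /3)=-280 /3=-93.33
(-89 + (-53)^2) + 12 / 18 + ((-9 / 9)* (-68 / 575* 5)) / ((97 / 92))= 3959386 / 1455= 2721.23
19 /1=19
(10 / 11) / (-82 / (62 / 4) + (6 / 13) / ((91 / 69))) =-0.18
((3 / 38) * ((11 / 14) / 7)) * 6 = 99 / 1862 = 0.05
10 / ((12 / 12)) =10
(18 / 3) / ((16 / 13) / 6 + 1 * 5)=234 / 203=1.15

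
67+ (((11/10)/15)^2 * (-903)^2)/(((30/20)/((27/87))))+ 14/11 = 388993543/398750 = 975.53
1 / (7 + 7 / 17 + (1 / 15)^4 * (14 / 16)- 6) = 0.71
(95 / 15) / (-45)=-19 / 135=-0.14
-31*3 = -93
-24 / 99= -8 / 33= -0.24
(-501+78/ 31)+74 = -13159/ 31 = -424.48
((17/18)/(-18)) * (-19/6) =323/1944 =0.17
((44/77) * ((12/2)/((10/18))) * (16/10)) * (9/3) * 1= 5184/175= 29.62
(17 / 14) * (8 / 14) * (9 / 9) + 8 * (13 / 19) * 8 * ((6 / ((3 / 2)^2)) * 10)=3263378 / 2793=1168.41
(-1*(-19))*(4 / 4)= 19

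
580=580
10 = 10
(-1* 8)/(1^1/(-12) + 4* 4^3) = -96/3071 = -0.03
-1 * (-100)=100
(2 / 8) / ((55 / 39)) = 39 / 220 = 0.18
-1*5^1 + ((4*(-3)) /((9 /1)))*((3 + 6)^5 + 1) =-236215 /3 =-78738.33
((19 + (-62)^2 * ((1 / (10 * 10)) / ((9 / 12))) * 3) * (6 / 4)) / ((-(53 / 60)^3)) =-55974240 / 148877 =-375.98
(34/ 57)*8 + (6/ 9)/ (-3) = 778/ 171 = 4.55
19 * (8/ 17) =152/ 17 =8.94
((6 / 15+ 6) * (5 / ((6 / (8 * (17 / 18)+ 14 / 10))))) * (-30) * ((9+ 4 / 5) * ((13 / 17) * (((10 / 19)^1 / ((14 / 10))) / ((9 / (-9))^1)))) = 11735360 / 2907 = 4036.93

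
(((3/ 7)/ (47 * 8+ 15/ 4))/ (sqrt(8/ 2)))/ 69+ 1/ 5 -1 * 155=-189288656/ 1222795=-154.80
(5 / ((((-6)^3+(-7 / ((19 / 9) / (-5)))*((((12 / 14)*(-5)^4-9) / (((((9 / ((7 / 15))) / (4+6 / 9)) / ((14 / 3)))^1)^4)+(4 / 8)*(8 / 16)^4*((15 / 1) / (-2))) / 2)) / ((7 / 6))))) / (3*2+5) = 229008555720000 / 2971662541814463871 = 0.00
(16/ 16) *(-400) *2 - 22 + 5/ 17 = -13969/ 17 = -821.71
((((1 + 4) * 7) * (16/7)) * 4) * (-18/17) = -5760/17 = -338.82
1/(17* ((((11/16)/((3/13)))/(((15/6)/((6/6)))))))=0.05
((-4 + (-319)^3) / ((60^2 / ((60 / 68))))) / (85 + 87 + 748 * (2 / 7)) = -20.63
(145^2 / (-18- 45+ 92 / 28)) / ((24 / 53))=-7800275 / 10032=-777.54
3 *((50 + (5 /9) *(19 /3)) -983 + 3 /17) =-426551 /153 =-2787.92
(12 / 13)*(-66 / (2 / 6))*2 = -4752 / 13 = -365.54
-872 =-872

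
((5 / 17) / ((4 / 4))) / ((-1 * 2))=-5 / 34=-0.15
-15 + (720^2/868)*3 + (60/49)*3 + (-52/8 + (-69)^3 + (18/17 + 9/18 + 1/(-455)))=-548420654909/1678495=-326733.56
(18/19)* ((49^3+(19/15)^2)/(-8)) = -13235693/950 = -13932.31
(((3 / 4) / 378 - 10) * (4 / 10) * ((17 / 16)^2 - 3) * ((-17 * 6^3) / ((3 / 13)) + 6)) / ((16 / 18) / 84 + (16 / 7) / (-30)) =57588014979 / 31744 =1814138.58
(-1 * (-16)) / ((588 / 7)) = 4 / 21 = 0.19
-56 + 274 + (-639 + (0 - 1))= -422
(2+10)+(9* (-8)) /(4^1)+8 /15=-82 /15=-5.47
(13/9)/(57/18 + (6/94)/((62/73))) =0.45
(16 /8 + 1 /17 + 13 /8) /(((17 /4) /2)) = 501 /289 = 1.73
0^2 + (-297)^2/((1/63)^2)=350101521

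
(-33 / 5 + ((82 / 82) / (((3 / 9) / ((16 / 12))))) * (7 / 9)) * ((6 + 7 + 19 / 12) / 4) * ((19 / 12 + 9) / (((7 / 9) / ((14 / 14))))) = -99695 / 576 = -173.08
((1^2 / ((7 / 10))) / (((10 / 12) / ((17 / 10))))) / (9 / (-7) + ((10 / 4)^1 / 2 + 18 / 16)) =816 / 305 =2.68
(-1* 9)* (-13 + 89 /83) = 8910 /83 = 107.35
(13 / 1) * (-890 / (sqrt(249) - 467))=1157 * sqrt(249) / 21784 + 540319 / 21784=25.64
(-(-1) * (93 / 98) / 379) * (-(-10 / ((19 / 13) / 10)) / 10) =6045 / 352849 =0.02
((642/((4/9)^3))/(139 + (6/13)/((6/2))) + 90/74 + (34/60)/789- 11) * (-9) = -40153266953/104316320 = -384.92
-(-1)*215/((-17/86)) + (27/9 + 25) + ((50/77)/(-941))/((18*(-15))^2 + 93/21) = -95157805365384/89801415077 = -1059.65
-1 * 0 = 0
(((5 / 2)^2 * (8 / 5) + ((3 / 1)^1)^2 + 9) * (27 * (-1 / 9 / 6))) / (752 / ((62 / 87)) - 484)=-217 / 8854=-0.02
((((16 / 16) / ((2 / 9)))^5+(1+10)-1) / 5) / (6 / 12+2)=148.42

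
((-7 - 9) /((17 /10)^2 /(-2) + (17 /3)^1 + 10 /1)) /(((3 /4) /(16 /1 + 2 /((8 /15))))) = -252800 /8533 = -29.63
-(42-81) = 39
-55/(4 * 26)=-55/104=-0.53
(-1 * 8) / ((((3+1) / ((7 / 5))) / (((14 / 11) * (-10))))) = 392 / 11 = 35.64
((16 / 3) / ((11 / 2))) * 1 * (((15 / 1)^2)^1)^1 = 2400 / 11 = 218.18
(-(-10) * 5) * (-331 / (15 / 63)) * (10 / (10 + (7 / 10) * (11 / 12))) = -83412000 / 1277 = -65318.72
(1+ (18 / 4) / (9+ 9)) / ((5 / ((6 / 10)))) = 3 / 20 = 0.15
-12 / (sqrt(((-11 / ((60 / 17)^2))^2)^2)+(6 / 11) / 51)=-29082240000 / 1915749667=-15.18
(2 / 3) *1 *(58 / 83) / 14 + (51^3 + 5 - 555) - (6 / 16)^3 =117889028651 / 892416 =132100.98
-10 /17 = -0.59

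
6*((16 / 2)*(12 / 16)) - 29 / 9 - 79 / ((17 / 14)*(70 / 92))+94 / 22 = -407752 / 8415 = -48.46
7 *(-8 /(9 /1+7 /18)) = -5.96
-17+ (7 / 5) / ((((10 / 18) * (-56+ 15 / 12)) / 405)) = -35.64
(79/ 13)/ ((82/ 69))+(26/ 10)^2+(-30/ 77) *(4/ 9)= 72029099/ 6156150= 11.70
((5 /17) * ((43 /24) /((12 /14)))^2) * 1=453005 /352512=1.29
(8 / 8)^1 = 1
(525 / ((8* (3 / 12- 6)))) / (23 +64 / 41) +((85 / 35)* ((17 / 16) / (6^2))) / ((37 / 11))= -1531963981 / 3455250624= -0.44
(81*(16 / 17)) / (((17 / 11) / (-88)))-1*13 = -1258285 / 289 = -4353.93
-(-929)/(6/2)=929/3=309.67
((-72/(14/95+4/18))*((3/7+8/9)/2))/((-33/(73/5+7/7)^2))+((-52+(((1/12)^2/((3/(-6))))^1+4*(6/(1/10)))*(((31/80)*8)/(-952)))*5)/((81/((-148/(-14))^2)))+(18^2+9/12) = 536061976505911/591031092960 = 906.99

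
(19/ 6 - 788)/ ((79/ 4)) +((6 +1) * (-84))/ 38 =-248620/ 4503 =-55.21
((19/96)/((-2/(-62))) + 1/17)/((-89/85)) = -50545/8544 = -5.92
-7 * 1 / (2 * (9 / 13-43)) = 91 / 1100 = 0.08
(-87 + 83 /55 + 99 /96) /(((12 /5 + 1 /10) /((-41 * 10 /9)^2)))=-249878969 /3564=-70111.94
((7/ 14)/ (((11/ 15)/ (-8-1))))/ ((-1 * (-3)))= -45/ 22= -2.05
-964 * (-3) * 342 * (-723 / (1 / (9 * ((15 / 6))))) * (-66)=1061913508920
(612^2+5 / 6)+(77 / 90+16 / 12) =16854616 / 45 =374547.02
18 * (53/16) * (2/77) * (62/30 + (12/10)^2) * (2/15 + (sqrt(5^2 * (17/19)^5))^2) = 7490798709047/95329811500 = 78.58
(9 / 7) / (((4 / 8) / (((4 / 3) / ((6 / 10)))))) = 40 / 7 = 5.71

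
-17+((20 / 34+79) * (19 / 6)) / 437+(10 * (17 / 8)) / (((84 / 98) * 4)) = -383819 / 37536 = -10.23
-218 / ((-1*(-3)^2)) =24.22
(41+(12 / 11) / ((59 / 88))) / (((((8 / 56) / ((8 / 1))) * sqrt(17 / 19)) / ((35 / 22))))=2464700 * sqrt(323) / 11033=4014.87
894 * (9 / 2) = 4023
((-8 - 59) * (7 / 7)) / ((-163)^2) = -67 / 26569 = -0.00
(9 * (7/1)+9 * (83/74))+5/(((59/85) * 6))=486559/6549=74.30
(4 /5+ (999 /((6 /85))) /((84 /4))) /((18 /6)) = 224.91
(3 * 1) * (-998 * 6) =-17964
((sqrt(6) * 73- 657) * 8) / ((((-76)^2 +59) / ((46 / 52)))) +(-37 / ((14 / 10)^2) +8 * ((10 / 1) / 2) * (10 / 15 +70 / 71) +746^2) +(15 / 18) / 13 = 6716 * sqrt(6) / 75855 +7532132752167 / 13533310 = 556562.71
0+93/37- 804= -29655/37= -801.49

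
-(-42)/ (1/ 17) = 714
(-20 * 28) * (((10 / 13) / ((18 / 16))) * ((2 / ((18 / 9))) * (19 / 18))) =-425600 / 1053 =-404.18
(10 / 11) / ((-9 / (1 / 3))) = -10 / 297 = -0.03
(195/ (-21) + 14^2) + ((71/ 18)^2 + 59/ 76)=4374899/ 21546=203.05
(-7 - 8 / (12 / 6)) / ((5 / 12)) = -132 / 5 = -26.40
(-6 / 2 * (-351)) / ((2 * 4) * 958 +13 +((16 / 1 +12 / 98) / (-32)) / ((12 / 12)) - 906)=63504 / 408313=0.16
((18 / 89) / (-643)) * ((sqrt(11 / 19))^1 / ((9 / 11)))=-22 * sqrt(209) / 1087313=-0.00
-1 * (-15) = 15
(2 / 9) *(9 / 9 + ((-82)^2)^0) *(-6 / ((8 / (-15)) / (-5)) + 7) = -197 / 9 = -21.89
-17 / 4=-4.25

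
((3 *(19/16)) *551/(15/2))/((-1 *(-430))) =10469/17200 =0.61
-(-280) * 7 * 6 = 11760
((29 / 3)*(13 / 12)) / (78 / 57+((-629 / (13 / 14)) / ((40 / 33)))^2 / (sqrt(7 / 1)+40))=5395329812890717700*sqrt(7) / 160957020886192741159161+215850852051736148000 / 160957020886192741159161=0.00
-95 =-95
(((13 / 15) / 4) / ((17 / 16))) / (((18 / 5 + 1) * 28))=13 / 8211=0.00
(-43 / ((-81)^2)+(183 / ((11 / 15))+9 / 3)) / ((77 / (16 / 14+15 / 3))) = 783717355 / 38900169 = 20.15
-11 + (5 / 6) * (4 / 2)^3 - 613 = -617.33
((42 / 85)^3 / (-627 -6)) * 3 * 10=-148176 / 25916075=-0.01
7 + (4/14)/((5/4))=7.23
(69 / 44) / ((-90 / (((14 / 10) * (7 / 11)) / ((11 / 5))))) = -1127 / 159720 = -0.01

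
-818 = -818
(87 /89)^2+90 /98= 727326 /388129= 1.87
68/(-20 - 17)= -68/37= -1.84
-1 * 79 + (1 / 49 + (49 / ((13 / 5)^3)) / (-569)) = -4838160035 / 61254557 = -78.98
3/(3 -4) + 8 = 5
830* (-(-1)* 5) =4150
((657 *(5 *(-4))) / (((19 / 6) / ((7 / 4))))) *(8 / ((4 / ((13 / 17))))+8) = -69198.58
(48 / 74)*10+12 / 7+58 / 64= 75479 / 8288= 9.11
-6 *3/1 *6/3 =-36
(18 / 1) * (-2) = -36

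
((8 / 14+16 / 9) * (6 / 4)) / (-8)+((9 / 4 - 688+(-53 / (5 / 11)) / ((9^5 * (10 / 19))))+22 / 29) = -410814014831 / 599347350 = -685.44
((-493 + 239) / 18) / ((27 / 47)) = -5969 / 243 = -24.56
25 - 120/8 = 10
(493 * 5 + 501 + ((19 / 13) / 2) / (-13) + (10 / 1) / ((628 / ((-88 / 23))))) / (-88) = -3619913419 / 107405584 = -33.70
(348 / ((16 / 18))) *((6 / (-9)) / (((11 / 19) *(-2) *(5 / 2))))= 90.16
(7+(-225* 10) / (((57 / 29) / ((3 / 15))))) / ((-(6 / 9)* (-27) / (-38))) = 4217 / 9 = 468.56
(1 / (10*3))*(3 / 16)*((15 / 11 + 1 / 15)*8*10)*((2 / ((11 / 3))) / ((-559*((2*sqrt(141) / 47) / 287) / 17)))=-575722*sqrt(141) / 1014585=-6.74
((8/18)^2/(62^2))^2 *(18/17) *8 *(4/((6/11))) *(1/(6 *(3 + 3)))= 1408/309020285331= 0.00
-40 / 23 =-1.74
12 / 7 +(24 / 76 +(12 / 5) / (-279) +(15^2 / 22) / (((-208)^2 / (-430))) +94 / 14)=254121570877 / 29432282880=8.63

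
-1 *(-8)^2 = -64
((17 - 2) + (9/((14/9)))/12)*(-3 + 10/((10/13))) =4335/28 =154.82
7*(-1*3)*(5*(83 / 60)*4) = -581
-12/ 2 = -6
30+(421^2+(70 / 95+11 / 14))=47154491 / 266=177272.52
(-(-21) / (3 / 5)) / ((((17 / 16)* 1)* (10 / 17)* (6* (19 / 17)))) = 476 / 57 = 8.35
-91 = -91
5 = 5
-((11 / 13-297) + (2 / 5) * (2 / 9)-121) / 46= 243983 / 26910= 9.07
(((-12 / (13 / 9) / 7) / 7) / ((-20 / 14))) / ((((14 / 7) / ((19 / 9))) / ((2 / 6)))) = 19 / 455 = 0.04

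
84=84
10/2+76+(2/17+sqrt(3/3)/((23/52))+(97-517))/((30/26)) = -109847/391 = -280.94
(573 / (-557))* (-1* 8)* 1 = 4584 / 557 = 8.23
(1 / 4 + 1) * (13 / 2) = 65 / 8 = 8.12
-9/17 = -0.53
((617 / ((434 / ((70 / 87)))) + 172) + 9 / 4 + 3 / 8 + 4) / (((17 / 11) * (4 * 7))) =6095089 / 1467168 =4.15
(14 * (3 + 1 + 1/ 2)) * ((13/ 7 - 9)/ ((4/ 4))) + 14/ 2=-443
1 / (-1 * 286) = -1 / 286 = -0.00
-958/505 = -1.90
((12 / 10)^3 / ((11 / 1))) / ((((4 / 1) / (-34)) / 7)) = -12852 / 1375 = -9.35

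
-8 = -8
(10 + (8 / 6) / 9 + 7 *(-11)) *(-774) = 155230 / 3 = 51743.33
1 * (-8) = -8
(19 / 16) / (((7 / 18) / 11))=1881 / 56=33.59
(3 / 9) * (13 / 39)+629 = 5662 / 9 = 629.11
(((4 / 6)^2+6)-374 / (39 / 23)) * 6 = -50104 / 39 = -1284.72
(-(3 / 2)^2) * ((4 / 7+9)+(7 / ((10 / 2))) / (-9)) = -1483 / 70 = -21.19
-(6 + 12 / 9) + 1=-19 / 3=-6.33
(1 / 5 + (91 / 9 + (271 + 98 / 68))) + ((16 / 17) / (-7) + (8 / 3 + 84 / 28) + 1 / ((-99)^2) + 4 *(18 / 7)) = 3482282333 / 11663190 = 298.57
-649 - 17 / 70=-45447 / 70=-649.24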